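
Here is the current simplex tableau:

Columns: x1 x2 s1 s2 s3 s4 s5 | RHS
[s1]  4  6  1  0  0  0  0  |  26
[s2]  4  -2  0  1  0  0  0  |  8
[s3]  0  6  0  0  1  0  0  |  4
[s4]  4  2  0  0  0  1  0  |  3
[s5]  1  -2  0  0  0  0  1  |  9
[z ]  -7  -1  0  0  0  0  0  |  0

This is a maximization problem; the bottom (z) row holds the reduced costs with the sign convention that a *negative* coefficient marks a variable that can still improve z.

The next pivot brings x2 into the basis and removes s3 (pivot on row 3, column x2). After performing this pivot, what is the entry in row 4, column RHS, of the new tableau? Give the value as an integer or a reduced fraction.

5/3

Pivot element is row 3, column x2: 6.
Normalize row 3: new (row 3, RHS) = 4/6 = 2/3.
row 4 ← row 4 − 2·(new row 3): 3 − 2·(2/3) = 5/3.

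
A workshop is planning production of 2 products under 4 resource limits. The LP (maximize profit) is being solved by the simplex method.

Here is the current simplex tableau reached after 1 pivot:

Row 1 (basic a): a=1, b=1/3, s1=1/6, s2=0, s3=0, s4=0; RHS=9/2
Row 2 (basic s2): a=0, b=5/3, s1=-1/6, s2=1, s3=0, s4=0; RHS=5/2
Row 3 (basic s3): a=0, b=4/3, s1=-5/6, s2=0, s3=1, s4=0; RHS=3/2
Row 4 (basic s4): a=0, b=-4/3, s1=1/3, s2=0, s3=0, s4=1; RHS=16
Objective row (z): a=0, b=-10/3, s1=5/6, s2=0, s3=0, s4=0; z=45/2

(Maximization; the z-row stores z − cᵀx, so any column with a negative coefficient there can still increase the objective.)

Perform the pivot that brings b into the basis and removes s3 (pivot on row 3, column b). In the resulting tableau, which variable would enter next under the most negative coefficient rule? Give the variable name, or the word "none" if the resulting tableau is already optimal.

s1

Pivot element 4/3. New z-row = old z-row − (-10/3)·(row 3/(4/3)).
Updated z-row coefficients: a: 0, b: 0, s1: -5/4, s2: 0, s3: 5/2, s4: 0.
The most negative is -5/4 in column s1, so s1 would enter next.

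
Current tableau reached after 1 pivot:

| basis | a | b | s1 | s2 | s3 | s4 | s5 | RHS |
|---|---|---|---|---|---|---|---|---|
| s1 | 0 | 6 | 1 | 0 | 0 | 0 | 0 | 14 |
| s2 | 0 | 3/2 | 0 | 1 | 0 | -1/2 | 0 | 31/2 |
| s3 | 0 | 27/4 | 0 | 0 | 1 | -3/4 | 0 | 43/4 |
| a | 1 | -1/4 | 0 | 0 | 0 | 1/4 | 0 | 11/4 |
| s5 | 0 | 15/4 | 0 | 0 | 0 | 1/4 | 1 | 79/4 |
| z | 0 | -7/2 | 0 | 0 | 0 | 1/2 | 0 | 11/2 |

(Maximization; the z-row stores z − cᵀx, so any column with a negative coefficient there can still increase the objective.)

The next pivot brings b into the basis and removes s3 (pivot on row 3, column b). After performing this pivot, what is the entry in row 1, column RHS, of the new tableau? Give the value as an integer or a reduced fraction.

40/9

Pivot element is row 3, column b: 27/4.
Normalize row 3: new (row 3, RHS) = (43/4)/(27/4) = 43/27.
row 1 ← row 1 − 6·(new row 3): 14 − 6·(43/27) = 40/9.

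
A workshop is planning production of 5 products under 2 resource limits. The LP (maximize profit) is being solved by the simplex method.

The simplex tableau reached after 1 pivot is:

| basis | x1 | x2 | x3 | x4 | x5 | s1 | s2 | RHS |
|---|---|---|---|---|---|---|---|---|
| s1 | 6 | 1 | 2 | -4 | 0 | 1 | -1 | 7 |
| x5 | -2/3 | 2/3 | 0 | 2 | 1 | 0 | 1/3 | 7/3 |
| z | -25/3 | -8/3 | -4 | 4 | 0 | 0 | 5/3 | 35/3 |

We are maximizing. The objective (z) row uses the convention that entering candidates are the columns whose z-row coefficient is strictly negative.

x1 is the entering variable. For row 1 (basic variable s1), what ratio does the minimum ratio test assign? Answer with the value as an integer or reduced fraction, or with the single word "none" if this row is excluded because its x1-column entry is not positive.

7/6

Ratio = RHS / (x1 entry) = 7 / 6 = 7/6.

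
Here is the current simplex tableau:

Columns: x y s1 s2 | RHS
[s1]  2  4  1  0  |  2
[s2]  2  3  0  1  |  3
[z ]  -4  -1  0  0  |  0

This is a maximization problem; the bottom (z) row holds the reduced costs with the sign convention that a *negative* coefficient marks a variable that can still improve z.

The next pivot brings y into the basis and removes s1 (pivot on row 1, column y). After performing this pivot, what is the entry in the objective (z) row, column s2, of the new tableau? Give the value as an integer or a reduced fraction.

Pivot element is row 1, column y: 4.
Normalize row 1: new (row 1, s2) = 0/4 = 0.
z-row ← z-row − (-1)·(new row 1): 0 − (-1)·0 = 0.

0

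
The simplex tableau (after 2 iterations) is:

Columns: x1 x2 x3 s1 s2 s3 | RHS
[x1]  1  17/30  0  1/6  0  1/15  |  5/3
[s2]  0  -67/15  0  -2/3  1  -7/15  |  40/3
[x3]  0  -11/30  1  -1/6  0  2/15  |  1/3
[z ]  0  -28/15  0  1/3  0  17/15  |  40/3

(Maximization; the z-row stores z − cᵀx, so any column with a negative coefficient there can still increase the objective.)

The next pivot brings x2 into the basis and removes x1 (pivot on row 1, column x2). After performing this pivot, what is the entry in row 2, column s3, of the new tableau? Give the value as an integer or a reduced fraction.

Pivot element is row 1, column x2: 17/30.
Normalize row 1: new (row 1, s3) = (1/15)/(17/30) = 2/17.
row 2 ← row 2 − (-67/15)·(new row 1): -7/15 − (-67/15)·(2/17) = 1/17.

1/17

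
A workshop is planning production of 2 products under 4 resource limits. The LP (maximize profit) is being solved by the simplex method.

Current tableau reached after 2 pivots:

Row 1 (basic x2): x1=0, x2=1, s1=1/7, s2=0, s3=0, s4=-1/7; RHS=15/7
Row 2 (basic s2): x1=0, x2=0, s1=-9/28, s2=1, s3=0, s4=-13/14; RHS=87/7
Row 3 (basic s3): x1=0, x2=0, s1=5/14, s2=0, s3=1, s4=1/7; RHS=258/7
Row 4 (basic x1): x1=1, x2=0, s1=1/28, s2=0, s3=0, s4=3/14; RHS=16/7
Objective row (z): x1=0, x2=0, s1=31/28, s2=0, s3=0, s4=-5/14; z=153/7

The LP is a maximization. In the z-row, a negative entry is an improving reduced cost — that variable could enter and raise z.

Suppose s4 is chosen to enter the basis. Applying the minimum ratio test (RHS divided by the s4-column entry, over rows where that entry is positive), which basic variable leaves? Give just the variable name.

Ratios: row 1 (x2): entry -1/7 ≤ 0, skip; row 2 (s2): entry -13/14 ≤ 0, skip; row 3 (s3): (258/7)/(1/7) = 258; row 4 (x1): (16/7)/(3/14) = 32/3.
Minimum ratio 32/3 is in the x1 row, so x1 leaves.

x1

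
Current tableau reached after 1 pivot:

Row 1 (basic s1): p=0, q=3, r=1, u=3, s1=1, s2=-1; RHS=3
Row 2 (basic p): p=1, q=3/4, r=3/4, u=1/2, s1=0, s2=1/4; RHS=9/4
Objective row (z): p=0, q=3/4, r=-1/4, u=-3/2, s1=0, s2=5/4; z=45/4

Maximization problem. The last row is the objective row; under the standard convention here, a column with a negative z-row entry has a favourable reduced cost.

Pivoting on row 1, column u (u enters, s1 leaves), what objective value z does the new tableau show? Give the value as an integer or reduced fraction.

51/4

Minimum ratio for u: 3/3 = 1.
z changes by −(z-row coeff of u)·ratio = −(-3/2)·1 = 3/2.
New z = 45/4 + (3/2) = 51/4.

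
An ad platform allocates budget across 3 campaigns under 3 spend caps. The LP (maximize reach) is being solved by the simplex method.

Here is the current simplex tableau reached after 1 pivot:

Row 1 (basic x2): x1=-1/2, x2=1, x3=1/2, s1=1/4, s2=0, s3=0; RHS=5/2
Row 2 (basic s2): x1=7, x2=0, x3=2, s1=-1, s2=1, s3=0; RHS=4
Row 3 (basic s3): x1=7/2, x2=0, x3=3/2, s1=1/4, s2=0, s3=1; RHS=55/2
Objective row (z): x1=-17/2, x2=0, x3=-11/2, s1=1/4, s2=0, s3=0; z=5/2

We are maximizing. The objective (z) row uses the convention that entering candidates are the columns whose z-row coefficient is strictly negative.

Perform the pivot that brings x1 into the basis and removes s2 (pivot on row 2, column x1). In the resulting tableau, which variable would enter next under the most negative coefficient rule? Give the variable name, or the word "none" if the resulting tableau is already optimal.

Pivot element 7. New z-row = old z-row − (-17/2)·(row 2/7).
Updated z-row coefficients: x1: 0, x2: 0, x3: -43/14, s1: -27/28, s2: 17/14, s3: 0.
The most negative is -43/14 in column x3, so x3 would enter next.

x3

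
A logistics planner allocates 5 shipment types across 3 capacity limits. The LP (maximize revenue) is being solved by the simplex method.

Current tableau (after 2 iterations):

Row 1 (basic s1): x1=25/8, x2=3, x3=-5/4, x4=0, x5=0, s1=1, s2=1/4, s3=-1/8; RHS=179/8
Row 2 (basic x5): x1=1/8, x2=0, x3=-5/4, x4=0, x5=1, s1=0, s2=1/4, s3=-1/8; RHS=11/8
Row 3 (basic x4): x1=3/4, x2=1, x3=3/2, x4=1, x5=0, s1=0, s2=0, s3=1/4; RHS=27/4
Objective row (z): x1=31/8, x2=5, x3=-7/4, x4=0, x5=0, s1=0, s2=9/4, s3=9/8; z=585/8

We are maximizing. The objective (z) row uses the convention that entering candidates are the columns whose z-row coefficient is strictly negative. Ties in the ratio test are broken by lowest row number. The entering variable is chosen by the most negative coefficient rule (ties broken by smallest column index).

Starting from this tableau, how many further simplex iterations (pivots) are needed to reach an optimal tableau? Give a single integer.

1

pivot: x3 in, x4 out → z = 81
No improving column remains; optimal.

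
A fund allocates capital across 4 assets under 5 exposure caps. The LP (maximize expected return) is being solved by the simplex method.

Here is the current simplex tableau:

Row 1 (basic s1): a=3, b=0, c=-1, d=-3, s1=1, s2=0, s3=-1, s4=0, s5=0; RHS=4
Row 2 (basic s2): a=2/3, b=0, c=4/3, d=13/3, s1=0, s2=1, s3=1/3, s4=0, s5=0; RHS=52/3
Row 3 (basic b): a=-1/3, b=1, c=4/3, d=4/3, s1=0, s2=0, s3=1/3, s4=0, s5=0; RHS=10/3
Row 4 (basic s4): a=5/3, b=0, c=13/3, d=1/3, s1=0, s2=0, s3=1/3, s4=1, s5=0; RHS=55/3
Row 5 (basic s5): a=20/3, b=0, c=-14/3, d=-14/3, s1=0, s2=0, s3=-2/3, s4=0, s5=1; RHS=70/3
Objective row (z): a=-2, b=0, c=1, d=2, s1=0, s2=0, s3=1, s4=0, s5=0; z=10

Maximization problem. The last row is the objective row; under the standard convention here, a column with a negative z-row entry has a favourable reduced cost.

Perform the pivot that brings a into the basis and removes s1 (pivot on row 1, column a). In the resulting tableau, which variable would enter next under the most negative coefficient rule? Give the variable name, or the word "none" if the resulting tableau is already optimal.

Pivot element 3. New z-row = old z-row − (-2)·(row 1/3).
Updated z-row coefficients: a: 0, b: 0, c: 1/3, d: 0, s1: 2/3, s2: 0, s3: 1/3, s4: 0, s5: 0.
No coefficient is strictly negative; the tableau after this pivot is optimal.

none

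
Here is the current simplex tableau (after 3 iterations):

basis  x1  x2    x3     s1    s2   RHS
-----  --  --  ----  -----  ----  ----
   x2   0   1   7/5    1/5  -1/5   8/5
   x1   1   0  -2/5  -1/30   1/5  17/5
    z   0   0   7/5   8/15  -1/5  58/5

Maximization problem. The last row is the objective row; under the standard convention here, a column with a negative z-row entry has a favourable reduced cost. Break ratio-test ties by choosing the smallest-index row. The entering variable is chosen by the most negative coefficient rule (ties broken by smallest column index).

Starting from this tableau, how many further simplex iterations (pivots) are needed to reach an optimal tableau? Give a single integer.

1

pivot: s2 in, x1 out → z = 15
No improving column remains; optimal.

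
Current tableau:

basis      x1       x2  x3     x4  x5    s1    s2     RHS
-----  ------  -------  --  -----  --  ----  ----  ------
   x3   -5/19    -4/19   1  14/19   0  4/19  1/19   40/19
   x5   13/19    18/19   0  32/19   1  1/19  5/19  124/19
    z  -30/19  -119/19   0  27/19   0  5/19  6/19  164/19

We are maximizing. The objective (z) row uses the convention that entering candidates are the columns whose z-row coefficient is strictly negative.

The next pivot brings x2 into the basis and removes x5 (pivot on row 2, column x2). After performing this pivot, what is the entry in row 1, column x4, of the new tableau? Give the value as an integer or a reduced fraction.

Pivot element is row 2, column x2: 18/19.
Normalize row 2: new (row 2, x4) = (32/19)/(18/19) = 16/9.
row 1 ← row 1 − (-4/19)·(new row 2): 14/19 − (-4/19)·(16/9) = 10/9.

10/9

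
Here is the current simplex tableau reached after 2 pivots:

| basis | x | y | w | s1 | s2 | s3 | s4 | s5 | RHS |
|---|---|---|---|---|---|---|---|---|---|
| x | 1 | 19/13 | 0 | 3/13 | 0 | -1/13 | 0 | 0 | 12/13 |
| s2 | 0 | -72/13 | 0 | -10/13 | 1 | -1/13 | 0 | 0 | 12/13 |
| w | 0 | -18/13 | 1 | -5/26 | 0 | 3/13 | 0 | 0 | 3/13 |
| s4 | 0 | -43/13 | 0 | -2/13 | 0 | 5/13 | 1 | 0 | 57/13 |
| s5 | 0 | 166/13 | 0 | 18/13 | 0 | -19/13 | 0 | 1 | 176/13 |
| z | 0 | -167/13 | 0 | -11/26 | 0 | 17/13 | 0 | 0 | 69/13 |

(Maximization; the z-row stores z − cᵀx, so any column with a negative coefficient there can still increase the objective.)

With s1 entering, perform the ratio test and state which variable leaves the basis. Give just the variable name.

x

Ratios: row 1 (x): (12/13)/(3/13) = 4; row 2 (s2): entry -10/13 ≤ 0, skip; row 3 (w): entry -5/26 ≤ 0, skip; row 4 (s4): entry -2/13 ≤ 0, skip; row 5 (s5): (176/13)/(18/13) = 88/9.
Minimum ratio 4 is in the x row, so x leaves.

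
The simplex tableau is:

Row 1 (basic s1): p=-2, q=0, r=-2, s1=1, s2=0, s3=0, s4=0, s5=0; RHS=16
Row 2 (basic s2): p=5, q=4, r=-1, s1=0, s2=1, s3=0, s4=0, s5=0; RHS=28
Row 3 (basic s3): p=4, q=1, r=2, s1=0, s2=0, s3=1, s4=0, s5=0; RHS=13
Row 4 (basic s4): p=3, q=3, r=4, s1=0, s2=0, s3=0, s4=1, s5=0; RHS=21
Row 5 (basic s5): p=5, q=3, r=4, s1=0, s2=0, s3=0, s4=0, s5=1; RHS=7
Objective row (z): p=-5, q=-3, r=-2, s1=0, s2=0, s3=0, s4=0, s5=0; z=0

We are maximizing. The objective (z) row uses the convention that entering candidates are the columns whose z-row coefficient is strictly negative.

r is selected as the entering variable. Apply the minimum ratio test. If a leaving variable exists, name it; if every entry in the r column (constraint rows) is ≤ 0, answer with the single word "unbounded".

Ratios: row 1 (s1): entry -2 ≤ 0, skip; row 2 (s2): entry -1 ≤ 0, skip; row 3 (s3): 13/2 = 13/2; row 4 (s4): 21/4 = 21/4; row 5 (s5): 7/4 = 7/4.
Minimum ratio is in the s5 row, so s5 leaves.

s5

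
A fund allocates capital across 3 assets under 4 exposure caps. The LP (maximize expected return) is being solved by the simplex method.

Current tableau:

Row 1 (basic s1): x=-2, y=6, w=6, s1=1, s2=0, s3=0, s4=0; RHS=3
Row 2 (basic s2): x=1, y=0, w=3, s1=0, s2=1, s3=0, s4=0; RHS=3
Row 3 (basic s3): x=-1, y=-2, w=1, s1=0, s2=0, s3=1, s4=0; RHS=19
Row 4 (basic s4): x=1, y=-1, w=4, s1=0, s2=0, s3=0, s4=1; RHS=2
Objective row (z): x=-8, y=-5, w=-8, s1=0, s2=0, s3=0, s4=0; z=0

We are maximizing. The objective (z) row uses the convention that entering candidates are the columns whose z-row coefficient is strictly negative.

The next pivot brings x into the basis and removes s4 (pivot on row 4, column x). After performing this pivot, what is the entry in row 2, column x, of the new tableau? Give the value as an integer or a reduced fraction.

Pivot element is row 4, column x: 1.
Normalize row 4: new (row 4, x) = 1/1 = 1.
row 2 ← row 2 − 1·(new row 4): 1 − 1·1 = 0.

0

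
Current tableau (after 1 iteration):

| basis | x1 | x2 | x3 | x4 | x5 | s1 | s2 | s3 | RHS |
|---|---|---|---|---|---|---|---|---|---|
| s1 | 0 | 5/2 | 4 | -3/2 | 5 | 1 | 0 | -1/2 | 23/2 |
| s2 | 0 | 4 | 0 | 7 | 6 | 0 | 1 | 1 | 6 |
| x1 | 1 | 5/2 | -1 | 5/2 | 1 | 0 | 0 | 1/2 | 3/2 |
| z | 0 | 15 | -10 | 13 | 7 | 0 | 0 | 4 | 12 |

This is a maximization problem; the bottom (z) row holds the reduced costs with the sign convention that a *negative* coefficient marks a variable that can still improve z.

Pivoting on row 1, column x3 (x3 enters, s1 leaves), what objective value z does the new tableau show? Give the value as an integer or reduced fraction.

Minimum ratio for x3: (23/2)/4 = 23/8.
z changes by −(z-row coeff of x3)·ratio = −(-10)·(23/8) = 115/4.
New z = 12 + (115/4) = 163/4.

163/4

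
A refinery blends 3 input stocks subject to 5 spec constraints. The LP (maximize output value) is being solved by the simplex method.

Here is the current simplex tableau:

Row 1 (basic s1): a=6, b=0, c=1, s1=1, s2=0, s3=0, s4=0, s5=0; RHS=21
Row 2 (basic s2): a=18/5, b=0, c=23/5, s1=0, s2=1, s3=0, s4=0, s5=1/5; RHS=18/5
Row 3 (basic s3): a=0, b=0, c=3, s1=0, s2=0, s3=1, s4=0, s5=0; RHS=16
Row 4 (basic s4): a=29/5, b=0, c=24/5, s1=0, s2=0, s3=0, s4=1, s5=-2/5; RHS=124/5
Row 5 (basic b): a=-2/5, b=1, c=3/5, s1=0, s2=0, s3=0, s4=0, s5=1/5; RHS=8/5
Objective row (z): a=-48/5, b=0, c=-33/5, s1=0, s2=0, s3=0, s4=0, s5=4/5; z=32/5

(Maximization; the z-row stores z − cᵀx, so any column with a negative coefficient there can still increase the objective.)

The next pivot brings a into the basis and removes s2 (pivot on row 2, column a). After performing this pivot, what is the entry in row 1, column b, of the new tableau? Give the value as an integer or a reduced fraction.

0

Pivot element is row 2, column a: 18/5.
Normalize row 2: new (row 2, b) = 0/(18/5) = 0.
row 1 ← row 1 − 6·(new row 2): 0 − 6·0 = 0.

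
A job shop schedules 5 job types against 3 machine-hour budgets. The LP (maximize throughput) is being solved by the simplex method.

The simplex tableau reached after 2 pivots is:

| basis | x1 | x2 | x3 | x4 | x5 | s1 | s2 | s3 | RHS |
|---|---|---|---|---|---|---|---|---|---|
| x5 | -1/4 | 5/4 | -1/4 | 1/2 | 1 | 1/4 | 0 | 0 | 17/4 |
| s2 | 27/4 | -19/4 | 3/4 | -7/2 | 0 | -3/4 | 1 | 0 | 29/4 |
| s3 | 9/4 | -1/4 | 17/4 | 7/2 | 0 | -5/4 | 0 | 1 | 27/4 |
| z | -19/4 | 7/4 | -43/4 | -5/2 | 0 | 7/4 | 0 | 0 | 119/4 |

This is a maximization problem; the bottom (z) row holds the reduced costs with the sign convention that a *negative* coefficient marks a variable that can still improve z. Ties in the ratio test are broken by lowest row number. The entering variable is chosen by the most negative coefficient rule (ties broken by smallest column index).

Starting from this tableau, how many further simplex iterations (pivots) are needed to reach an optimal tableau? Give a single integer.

2

pivot: x3 in, s3 out → z = 796/17
pivot: s1 in, x5 out → z = 84
No improving column remains; optimal.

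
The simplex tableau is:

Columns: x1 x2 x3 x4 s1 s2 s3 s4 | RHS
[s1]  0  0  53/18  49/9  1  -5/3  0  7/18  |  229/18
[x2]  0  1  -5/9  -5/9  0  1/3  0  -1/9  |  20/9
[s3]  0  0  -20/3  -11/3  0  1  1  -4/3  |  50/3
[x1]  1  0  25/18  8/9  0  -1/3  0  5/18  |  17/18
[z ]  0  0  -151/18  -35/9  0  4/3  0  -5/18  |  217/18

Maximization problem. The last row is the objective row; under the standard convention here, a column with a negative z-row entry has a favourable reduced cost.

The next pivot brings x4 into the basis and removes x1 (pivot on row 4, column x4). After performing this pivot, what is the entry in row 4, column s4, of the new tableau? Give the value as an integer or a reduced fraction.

Pivot element is row 4, column x4: 8/9.
Normalize row 4: new (row 4, s4) = (5/18)/(8/9) = 5/16.
Row 4 is the pivot row, so the entry is 5/16.

5/16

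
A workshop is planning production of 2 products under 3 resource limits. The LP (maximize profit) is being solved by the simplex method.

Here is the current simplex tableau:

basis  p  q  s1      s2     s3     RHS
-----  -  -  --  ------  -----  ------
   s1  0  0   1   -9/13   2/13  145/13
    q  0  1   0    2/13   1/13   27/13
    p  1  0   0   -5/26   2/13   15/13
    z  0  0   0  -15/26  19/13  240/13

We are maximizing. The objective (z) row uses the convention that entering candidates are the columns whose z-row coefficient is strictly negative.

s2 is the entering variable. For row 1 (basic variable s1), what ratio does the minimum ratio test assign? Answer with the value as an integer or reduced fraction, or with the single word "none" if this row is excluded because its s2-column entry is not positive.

The s2 entry in row 1 is -9/13 ≤ 0, so this row gives no ratio.

none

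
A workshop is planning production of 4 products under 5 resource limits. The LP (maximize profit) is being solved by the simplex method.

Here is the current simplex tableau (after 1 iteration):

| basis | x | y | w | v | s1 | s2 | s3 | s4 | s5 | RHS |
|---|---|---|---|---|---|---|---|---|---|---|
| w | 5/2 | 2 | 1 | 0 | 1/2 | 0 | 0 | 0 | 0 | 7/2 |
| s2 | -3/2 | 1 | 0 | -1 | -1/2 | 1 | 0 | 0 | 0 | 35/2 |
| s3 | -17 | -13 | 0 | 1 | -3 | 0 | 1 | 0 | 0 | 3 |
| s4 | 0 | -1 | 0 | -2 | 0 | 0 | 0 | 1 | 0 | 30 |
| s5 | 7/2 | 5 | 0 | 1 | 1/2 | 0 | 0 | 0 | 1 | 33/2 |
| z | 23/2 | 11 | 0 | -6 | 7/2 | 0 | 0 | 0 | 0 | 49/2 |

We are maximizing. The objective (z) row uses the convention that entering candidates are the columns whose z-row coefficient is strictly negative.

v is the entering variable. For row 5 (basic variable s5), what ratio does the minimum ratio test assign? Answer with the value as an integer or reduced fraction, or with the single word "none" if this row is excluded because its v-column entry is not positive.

33/2

Ratio = RHS / (v entry) = (33/2) / 1 = 33/2.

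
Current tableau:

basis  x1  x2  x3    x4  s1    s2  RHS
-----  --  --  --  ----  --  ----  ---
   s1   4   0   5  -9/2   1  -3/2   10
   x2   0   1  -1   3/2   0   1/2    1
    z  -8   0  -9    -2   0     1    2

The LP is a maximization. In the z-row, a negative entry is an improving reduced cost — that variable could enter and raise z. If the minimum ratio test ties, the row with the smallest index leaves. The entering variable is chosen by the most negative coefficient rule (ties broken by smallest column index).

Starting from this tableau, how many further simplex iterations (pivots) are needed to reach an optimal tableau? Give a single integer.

2

pivot: x3 in, s1 out → z = 20
pivot: x4 in, x2 out → z = 141/2
No improving column remains; optimal.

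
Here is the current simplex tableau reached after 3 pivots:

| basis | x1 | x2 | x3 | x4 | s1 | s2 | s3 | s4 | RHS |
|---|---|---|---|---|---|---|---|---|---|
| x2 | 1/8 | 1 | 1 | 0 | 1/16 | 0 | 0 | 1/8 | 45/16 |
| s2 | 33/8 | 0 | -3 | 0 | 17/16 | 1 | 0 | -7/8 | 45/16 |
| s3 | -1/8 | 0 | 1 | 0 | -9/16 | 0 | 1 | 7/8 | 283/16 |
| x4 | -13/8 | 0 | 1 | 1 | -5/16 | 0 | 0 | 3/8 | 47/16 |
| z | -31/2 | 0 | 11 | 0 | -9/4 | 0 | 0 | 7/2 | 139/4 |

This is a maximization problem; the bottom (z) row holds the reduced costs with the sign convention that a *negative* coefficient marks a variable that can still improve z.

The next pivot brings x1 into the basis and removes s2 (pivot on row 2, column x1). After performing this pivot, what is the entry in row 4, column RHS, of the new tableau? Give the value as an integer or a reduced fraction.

Pivot element is row 2, column x1: 33/8.
Normalize row 2: new (row 2, RHS) = (45/16)/(33/8) = 15/22.
row 4 ← row 4 − (-13/8)·(new row 2): 47/16 − (-13/8)·(15/22) = 89/22.

89/22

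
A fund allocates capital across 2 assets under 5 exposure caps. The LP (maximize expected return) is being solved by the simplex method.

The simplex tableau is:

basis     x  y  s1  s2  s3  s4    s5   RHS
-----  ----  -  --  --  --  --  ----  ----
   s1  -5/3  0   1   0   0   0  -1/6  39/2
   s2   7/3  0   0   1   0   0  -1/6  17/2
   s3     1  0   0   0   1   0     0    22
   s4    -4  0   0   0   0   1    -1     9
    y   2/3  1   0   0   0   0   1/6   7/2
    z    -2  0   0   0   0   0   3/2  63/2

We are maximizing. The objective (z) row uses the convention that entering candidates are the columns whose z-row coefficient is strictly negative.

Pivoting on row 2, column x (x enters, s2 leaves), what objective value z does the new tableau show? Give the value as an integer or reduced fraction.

Minimum ratio for x: (17/2)/(7/3) = 51/14.
z changes by −(z-row coeff of x)·ratio = −(-2)·(51/14) = 51/7.
New z = 63/2 + (51/7) = 543/14.

543/14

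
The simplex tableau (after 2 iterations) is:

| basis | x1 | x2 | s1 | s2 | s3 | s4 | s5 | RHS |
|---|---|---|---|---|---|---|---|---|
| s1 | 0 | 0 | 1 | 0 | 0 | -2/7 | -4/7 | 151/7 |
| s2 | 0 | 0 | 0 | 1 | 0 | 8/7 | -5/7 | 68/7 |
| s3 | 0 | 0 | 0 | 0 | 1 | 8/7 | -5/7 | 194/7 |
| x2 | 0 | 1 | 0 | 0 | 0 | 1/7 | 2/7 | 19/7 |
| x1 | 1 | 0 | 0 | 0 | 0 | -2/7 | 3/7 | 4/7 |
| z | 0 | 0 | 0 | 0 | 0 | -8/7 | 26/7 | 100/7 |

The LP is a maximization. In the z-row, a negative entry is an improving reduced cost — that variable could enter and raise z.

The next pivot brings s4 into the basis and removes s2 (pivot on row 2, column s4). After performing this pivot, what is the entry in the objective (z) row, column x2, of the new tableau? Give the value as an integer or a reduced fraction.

0

Pivot element is row 2, column s4: 8/7.
Normalize row 2: new (row 2, x2) = 0/(8/7) = 0.
z-row ← z-row − (-8/7)·(new row 2): 0 − (-8/7)·0 = 0.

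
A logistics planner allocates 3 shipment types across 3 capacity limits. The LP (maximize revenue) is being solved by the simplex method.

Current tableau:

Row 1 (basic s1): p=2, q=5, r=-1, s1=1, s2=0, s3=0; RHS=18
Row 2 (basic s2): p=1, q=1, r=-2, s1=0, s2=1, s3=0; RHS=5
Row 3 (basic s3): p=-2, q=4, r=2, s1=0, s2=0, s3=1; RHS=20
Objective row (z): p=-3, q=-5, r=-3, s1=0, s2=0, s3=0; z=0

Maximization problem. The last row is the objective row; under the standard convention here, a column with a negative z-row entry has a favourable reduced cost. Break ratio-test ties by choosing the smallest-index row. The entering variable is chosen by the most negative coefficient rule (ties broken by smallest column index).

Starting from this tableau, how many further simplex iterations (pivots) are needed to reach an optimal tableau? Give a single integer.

3

pivot: q in, s1 out → z = 18
pivot: r in, s3 out → z = 26
pivot: p in, q out → z = 198
No improving column remains; optimal.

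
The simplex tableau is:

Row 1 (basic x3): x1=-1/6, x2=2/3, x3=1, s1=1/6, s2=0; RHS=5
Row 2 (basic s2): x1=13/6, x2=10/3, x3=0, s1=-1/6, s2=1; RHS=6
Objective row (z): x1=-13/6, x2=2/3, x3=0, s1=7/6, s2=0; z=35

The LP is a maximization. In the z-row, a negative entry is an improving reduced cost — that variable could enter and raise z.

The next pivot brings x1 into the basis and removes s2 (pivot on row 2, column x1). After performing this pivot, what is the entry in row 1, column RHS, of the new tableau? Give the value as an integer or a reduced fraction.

Pivot element is row 2, column x1: 13/6.
Normalize row 2: new (row 2, RHS) = 6/(13/6) = 36/13.
row 1 ← row 1 − (-1/6)·(new row 2): 5 − (-1/6)·(36/13) = 71/13.

71/13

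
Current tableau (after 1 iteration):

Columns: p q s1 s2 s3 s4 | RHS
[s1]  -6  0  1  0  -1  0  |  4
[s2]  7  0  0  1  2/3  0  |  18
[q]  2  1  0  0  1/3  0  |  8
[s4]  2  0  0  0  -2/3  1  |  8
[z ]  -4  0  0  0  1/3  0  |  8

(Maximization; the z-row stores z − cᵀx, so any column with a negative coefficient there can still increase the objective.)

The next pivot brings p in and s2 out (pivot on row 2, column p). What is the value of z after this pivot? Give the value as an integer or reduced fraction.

128/7

Minimum ratio for p: 18/7 = 18/7.
z changes by −(z-row coeff of p)·ratio = −(-4)·(18/7) = 72/7.
New z = 8 + (72/7) = 128/7.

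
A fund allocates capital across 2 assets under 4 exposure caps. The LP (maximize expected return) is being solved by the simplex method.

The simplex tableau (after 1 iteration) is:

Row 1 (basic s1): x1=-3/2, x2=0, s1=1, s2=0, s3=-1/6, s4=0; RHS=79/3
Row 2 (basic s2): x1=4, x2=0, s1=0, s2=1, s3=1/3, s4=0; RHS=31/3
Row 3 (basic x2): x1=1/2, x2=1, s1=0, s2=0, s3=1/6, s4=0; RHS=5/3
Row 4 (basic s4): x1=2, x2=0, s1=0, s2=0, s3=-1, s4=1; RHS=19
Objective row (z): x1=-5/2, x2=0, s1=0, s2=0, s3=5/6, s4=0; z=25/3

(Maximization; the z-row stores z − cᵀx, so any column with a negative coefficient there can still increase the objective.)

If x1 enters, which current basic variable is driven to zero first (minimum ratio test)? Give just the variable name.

Ratios: row 1 (s1): entry -3/2 ≤ 0, skip; row 2 (s2): (31/3)/4 = 31/12; row 3 (x2): (5/3)/(1/2) = 10/3; row 4 (s4): 19/2 = 19/2.
Minimum ratio 31/12 is in the s2 row, so s2 leaves.

s2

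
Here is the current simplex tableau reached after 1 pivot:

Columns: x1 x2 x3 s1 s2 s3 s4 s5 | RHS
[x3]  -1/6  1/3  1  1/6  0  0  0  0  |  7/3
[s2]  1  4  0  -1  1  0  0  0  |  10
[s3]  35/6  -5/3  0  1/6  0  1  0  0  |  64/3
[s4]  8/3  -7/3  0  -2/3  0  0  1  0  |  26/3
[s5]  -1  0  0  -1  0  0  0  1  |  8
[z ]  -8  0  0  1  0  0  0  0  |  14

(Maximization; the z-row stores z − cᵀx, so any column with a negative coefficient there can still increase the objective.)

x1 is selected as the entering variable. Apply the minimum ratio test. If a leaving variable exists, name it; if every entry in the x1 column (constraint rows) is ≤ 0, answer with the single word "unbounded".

Ratios: row 1 (x3): entry -1/6 ≤ 0, skip; row 2 (s2): 10/1 = 10; row 3 (s3): (64/3)/(35/6) = 128/35; row 4 (s4): (26/3)/(8/3) = 13/4; row 5 (s5): entry -1 ≤ 0, skip.
Minimum ratio is in the s4 row, so s4 leaves.

s4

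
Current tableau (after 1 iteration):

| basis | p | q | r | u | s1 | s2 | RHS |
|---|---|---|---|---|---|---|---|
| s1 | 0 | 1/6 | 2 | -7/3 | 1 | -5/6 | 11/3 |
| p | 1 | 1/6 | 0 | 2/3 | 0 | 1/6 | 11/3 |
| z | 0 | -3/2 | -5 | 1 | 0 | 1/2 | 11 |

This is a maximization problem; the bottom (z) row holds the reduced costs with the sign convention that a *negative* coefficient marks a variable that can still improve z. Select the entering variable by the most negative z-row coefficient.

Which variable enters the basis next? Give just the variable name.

r

Objective-row coefficients: p: 0, q: -3/2, r: -5, u: 1, s1: 0, s2: 1/2.
The most negative is -5 in column r, so r enters.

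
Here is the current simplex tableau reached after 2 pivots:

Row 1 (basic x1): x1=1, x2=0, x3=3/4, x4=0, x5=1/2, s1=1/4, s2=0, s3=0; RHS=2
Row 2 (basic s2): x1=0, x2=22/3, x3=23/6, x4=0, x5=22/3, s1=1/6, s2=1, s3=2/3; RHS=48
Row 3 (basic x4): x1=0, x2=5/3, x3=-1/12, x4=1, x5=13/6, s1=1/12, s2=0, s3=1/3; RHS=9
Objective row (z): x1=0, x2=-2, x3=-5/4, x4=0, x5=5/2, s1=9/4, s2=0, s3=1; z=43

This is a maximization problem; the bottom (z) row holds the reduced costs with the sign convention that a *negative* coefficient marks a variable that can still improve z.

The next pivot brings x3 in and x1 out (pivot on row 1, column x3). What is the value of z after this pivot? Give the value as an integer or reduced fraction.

Minimum ratio for x3: 2/(3/4) = 8/3.
z changes by −(z-row coeff of x3)·ratio = −(-5/4)·(8/3) = 10/3.
New z = 43 + (10/3) = 139/3.

139/3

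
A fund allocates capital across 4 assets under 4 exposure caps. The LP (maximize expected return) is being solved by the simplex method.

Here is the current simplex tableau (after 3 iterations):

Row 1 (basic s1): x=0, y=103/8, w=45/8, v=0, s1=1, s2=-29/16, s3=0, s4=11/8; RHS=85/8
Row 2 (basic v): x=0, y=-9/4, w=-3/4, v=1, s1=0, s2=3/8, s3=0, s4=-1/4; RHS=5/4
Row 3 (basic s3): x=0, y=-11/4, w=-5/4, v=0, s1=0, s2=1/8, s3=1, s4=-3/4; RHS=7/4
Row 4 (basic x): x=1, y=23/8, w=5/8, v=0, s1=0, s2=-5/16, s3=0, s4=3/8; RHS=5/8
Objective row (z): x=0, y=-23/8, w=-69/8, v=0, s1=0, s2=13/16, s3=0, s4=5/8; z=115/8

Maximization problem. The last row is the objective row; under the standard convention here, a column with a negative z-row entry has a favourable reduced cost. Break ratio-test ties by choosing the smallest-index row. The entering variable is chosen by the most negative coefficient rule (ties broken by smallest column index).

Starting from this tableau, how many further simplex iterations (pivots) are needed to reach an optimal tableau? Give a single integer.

pivot: w in, x out → z = 23
pivot: s2 in, s1 out → z = 81/2
pivot: x in, v out → z = 70
No improving column remains; optimal.

3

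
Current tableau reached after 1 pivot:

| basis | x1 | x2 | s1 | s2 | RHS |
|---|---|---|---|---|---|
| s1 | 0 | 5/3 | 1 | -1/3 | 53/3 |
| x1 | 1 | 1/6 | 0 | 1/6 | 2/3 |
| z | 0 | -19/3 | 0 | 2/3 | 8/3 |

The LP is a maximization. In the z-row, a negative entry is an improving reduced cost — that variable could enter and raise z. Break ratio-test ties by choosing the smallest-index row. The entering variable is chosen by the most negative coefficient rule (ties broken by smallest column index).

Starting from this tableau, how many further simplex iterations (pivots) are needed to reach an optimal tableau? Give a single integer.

1

pivot: x2 in, x1 out → z = 28
No improving column remains; optimal.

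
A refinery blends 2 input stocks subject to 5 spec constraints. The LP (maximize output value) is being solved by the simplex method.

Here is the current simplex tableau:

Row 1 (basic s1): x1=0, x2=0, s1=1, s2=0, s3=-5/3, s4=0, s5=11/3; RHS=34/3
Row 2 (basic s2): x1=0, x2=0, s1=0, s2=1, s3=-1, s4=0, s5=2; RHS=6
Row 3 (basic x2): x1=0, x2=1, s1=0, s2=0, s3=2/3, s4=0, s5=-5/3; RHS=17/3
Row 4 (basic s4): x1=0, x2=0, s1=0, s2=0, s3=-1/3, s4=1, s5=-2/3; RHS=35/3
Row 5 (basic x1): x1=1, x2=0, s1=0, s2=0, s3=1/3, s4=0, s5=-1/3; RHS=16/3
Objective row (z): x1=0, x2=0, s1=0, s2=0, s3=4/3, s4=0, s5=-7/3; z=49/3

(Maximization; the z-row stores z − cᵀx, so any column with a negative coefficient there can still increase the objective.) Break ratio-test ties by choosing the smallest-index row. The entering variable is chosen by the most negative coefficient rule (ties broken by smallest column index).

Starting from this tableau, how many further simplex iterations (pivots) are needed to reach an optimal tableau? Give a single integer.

1

pivot: s5 in, s2 out → z = 70/3
No improving column remains; optimal.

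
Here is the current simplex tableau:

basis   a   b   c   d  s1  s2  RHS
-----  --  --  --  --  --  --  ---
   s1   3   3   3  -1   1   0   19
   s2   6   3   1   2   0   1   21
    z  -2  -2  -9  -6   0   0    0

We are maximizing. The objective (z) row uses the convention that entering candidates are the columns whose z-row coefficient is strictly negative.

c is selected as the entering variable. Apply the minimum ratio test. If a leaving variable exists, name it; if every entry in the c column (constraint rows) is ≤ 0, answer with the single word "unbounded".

Ratios: row 1 (s1): 19/3 = 19/3; row 2 (s2): 21/1 = 21.
Minimum ratio is in the s1 row, so s1 leaves.

s1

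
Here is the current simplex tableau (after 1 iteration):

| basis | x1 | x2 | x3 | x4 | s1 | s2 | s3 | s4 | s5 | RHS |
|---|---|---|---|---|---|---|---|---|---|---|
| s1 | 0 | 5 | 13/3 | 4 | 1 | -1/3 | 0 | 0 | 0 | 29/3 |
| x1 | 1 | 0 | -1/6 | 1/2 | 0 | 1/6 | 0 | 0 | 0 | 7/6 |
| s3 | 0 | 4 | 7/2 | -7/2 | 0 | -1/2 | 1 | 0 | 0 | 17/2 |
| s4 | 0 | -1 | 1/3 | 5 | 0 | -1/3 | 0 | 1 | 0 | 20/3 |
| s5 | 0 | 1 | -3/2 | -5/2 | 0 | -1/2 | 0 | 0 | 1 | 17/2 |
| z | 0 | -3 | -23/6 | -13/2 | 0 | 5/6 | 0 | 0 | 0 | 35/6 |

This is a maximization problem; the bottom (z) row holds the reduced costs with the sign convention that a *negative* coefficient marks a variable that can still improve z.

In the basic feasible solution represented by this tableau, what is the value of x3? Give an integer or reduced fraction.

x3 is nonbasic (not in the basis column), so its value in the current BFS is 0.

0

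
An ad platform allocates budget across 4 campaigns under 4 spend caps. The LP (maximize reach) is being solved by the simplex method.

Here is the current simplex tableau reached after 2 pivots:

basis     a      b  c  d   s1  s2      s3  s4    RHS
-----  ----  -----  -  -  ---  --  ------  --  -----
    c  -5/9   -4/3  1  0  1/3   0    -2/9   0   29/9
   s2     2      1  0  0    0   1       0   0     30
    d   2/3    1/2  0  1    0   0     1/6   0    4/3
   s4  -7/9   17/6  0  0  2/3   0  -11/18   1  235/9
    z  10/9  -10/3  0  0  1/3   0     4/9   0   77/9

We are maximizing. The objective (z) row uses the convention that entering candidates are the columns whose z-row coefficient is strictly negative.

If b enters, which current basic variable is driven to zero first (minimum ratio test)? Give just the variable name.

Ratios: row 1 (c): entry -4/3 ≤ 0, skip; row 2 (s2): 30/1 = 30; row 3 (d): (4/3)/(1/2) = 8/3; row 4 (s4): (235/9)/(17/6) = 470/51.
Minimum ratio 8/3 is in the d row, so d leaves.

d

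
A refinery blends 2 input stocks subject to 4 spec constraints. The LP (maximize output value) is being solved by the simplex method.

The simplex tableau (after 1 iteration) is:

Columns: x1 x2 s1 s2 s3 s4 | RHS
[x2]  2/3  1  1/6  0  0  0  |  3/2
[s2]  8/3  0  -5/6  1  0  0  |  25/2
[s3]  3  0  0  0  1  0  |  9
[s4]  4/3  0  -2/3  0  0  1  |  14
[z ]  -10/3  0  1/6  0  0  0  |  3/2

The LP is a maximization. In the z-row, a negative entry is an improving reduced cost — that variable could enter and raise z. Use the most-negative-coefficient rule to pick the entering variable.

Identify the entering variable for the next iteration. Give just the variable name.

x1

Objective-row coefficients: x1: -10/3, x2: 0, s1: 1/6, s2: 0, s3: 0, s4: 0.
The most negative is -10/3 in column x1, so x1 enters.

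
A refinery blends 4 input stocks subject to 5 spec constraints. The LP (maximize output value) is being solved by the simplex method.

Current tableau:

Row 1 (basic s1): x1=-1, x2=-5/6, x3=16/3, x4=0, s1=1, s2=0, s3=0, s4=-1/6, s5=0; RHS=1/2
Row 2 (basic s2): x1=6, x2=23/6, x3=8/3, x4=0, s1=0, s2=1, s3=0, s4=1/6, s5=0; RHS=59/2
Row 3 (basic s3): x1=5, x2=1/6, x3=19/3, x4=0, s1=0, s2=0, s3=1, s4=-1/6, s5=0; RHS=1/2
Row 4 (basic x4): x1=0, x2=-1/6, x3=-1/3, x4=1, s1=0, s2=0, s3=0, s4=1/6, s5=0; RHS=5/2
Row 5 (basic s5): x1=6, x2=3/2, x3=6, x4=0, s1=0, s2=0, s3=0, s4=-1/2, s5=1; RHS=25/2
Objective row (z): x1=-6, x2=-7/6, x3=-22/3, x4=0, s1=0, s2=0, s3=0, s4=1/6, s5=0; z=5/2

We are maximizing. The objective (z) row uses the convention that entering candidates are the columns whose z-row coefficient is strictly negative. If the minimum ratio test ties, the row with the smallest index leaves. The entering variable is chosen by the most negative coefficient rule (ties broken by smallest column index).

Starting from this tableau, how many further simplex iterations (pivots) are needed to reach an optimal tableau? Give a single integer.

pivot: x3 in, s3 out → z = 117/38
pivot: x2 in, x3 out → z = 6
pivot: s4 in, s2 out → z = 21/2
No improving column remains; optimal.

3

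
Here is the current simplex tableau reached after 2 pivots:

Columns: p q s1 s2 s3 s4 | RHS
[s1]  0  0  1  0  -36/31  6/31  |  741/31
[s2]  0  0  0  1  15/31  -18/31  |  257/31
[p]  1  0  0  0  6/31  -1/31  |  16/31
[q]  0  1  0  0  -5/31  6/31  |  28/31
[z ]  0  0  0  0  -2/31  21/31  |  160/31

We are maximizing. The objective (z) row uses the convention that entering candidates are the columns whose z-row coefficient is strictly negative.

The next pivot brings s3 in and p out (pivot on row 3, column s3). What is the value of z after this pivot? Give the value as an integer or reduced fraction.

16/3

Minimum ratio for s3: (16/31)/(6/31) = 8/3.
z changes by −(z-row coeff of s3)·ratio = −(-2/31)·(8/3) = 16/93.
New z = 160/31 + (16/93) = 16/3.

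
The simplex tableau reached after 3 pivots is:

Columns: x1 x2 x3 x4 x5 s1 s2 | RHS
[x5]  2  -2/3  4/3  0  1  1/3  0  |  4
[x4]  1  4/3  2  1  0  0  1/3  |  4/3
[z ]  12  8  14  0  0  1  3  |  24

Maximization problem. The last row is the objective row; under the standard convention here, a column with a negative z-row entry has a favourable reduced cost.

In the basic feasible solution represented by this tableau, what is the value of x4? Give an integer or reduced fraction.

x4 is basic (row 2); its value is the RHS of that row: 4/3.

4/3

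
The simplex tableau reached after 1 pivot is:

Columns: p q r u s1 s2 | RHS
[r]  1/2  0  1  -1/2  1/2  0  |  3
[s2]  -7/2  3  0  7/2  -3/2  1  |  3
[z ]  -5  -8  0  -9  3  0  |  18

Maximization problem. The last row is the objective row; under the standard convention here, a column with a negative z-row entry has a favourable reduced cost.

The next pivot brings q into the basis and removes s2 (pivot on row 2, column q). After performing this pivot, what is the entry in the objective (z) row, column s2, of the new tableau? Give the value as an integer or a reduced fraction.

Pivot element is row 2, column q: 3.
Normalize row 2: new (row 2, s2) = 1/3 = 1/3.
z-row ← z-row − (-8)·(new row 2): 0 − (-8)·(1/3) = 8/3.

8/3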